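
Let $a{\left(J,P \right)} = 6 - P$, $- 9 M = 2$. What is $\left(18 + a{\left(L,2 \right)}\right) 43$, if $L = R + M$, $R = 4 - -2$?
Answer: $946$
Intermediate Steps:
$M = - \frac{2}{9}$ ($M = \left(- \frac{1}{9}\right) 2 = - \frac{2}{9} \approx -0.22222$)
$R = 6$ ($R = 4 + 2 = 6$)
$L = \frac{52}{9}$ ($L = 6 - \frac{2}{9} = \frac{52}{9} \approx 5.7778$)
$\left(18 + a{\left(L,2 \right)}\right) 43 = \left(18 + \left(6 - 2\right)\right) 43 = \left(18 + 4\right) 43 = 22 \cdot 43 = 946$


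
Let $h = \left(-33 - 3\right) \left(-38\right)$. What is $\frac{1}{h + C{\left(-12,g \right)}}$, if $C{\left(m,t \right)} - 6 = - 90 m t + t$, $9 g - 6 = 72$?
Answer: $\frac{3}{32228} \approx 9.3087 \cdot 10^{-5}$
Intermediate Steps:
$g = \frac{26}{3}$ ($g = \frac{2}{3} + \frac{1}{9} \cdot 72 = \frac{2}{3} + 8 = \frac{26}{3} \approx 8.6667$)
$h = 1368$ ($h = \left(-36\right) \left(-38\right) = 1368$)
$C{\left(m,t \right)} = 6 + t - 90 m t$ ($C{\left(m,t \right)} = 6 + \left(- 90 m t + t\right) = 6 - \left(- t + 90 m t\right) = 6 + t - 90 m t$)
$\frac{1}{h + C{\left(-12,g \right)}} = \frac{1}{1368 + \left(6 + \frac{26}{3} - \left(-1080\right) \frac{26}{3}\right)} = \frac{1}{1368 + \left(6 + \frac{26}{3} + 9360\right)} = \frac{1}{1368 + \frac{28124}{3}} = \frac{1}{\frac{32228}{3}} = \frac{3}{32228}$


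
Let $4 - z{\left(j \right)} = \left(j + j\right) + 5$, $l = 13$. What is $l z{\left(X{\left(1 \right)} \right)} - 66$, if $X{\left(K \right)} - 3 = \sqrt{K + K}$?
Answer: $-157 - 26 \sqrt{2} \approx -193.77$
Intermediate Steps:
$X{\left(K \right)} = 3 + \sqrt{2} \sqrt{K}$ ($X{\left(K \right)} = 3 + \sqrt{K + K} = 3 + \sqrt{2 K} = 3 + \sqrt{2} \sqrt{K}$)
$z{\left(j \right)} = -1 - 2 j$ ($z{\left(j \right)} = 4 - \left(\left(j + j\right) + 5\right) = 4 - \left(2 j + 5\right) = 4 - \left(5 + 2 j\right) = -1 - 2 j$)
$l z{\left(X{\left(1 \right)} \right)} - 66 = 13 \left(-1 - 2 \left(3 + \sqrt{2} \sqrt{1}\right)\right) - 66 = 13 \left(-1 - 2 \left(3 + \sqrt{2} \cdot 1\right)\right) - 66 = 13 \left(-1 - 2 \left(3 + \sqrt{2}\right)\right) - 66 = 13 \left(-1 - \left(6 + 2 \sqrt{2}\right)\right) - 66 = 13 \left(-7 - 2 \sqrt{2}\right) - 66 = \left(-91 - 26 \sqrt{2}\right) - 66 = -157 - 26 \sqrt{2}$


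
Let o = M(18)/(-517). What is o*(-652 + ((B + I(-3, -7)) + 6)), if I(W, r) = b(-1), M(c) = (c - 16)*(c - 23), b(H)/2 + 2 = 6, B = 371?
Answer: -2670/517 ≈ -5.1644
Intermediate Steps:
b(H) = 8 (b(H) = -4 + 2*6 = -4 + 12 = 8)
M(c) = (-23 + c)*(-16 + c) (M(c) = (-16 + c)*(-23 + c) = (-23 + c)*(-16 + c))
I(W, r) = 8
o = 10/517 (o = (368 + 18² - 39*18)/(-517) = (368 + 324 - 702)*(-1/517) = -10*(-1/517) = 10/517 ≈ 0.019342)
o*(-652 + ((B + I(-3, -7)) + 6)) = 10*(-652 + ((371 + 8) + 6))/517 = 10*(-652 + (379 + 6))/517 = 10*(-652 + 385)/517 = (10/517)*(-267) = -2670/517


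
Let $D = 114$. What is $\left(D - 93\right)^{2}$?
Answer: $441$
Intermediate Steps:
$\left(D - 93\right)^{2} = \left(114 - 93\right)^{2} = 21^{2} = 441$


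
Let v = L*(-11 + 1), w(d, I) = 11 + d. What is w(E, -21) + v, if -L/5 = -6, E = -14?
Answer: -303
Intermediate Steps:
L = 30 (L = -5*(-6) = 30)
v = -300 (v = 30*(-11 + 1) = 30*(-10) = -300)
w(E, -21) + v = (11 - 14) - 300 = -3 - 300 = -303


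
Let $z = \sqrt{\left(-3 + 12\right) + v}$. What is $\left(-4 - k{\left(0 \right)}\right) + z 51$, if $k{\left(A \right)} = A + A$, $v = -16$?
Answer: $-4 + 51 i \sqrt{7} \approx -4.0 + 134.93 i$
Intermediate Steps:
$k{\left(A \right)} = 2 A$
$z = i \sqrt{7}$ ($z = \sqrt{\left(-3 + 12\right) - 16} = \sqrt{9 - 16} = \sqrt{-7} = i \sqrt{7} \approx 2.6458 i$)
$\left(-4 - k{\left(0 \right)}\right) + z 51 = \left(-4 - 2 \cdot 0\right) + i \sqrt{7} \cdot 51 = \left(-4 - 0\right) + 51 i \sqrt{7} = \left(-4 + 0\right) + 51 i \sqrt{7} = -4 + 51 i \sqrt{7}$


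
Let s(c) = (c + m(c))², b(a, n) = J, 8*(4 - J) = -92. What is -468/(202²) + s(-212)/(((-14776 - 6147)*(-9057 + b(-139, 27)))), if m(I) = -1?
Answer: -43341402915/3859554562409 ≈ -0.011230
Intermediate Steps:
J = 31/2 (J = 4 - ⅛*(-92) = 4 + 23/2 = 31/2 ≈ 15.500)
b(a, n) = 31/2
s(c) = (-1 + c)² (s(c) = (c - 1)² = (-1 + c)²)
-468/(202²) + s(-212)/(((-14776 - 6147)*(-9057 + b(-139, 27)))) = -468/(202²) + (-1 - 212)²/(((-14776 - 6147)*(-9057 + 31/2))) = -468/40804 + (-213)²/((-20923*(-18083/2))) = -468*1/40804 + 45369/(378350609/2) = -117/10201 + 45369*(2/378350609) = -117/10201 + 90738/378350609 = -43341402915/3859554562409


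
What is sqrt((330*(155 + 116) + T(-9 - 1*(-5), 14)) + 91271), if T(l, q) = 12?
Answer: sqrt(180713) ≈ 425.10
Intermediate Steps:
sqrt((330*(155 + 116) + T(-9 - 1*(-5), 14)) + 91271) = sqrt((330*(155 + 116) + 12) + 91271) = sqrt((330*271 + 12) + 91271) = sqrt((89430 + 12) + 91271) = sqrt(89442 + 91271) = sqrt(180713)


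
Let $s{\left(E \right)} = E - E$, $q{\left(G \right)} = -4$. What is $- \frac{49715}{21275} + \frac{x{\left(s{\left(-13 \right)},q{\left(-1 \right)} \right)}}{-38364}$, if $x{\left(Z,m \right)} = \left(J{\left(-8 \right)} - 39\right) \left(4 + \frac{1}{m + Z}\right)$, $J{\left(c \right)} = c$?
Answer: $- \frac{22069757}{9463120} \approx -2.3322$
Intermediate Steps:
$s{\left(E \right)} = 0$
$x{\left(Z,m \right)} = -188 - \frac{47}{Z + m}$ ($x{\left(Z,m \right)} = \left(-8 - 39\right) \left(4 + \frac{1}{m + Z}\right) = - 47 \left(4 + \frac{1}{Z + m}\right) = -188 - \frac{47}{Z + m}$)
$- \frac{49715}{21275} + \frac{x{\left(s{\left(-13 \right)},q{\left(-1 \right)} \right)}}{-38364} = - \frac{49715}{21275} + \frac{47 \frac{1}{0 - 4} \left(-1 - 0 - -16\right)}{-38364} = \left(-49715\right) \frac{1}{21275} + \frac{47 \left(-1 + 0 + 16\right)}{-4} \left(- \frac{1}{38364}\right) = - \frac{9943}{4255} + 47 \left(- \frac{1}{4}\right) 15 \left(- \frac{1}{38364}\right) = - \frac{9943}{4255} - - \frac{235}{51152} = - \frac{9943}{4255} + \frac{235}{51152} = - \frac{22069757}{9463120}$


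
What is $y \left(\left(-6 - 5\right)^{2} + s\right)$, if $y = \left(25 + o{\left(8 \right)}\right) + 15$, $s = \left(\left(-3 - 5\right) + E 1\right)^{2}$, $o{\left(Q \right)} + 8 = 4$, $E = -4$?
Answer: $9540$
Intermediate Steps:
$o{\left(Q \right)} = -4$ ($o{\left(Q \right)} = -8 + 4 = -4$)
$s = 144$ ($s = \left(\left(-3 - 5\right) - 4\right)^{2} = \left(-8 - 4\right)^{2} = \left(-12\right)^{2} = 144$)
$y = 36$ ($y = \left(25 - 4\right) + 15 = 21 + 15 = 36$)
$y \left(\left(-6 - 5\right)^{2} + s\right) = 36 \left(\left(-6 - 5\right)^{2} + 144\right) = 36 \left(\left(-11\right)^{2} + 144\right) = 36 \left(121 + 144\right) = 36 \cdot 265 = 9540$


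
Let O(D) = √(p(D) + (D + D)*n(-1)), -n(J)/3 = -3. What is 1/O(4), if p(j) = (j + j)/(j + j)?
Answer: √73/73 ≈ 0.11704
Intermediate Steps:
n(J) = 9 (n(J) = -3*(-3) = 9)
p(j) = 1 (p(j) = (2*j)/((2*j)) = (2*j)*(1/(2*j)) = 1)
O(D) = √(1 + 18*D) (O(D) = √(1 + (D + D)*9) = √(1 + (2*D)*9) = √(1 + 18*D))
1/O(4) = 1/(√(1 + 18*4)) = 1/(√(1 + 72)) = 1/(√73) = √73/73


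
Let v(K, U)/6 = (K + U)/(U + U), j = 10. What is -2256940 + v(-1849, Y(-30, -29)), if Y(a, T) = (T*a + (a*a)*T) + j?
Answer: -56919945593/25220 ≈ -2.2569e+6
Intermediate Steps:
Y(a, T) = 10 + T*a + T*a**2 (Y(a, T) = (T*a + (a*a)*T) + 10 = (T*a + a**2*T) + 10 = (T*a + T*a**2) + 10 = 10 + T*a + T*a**2)
v(K, U) = 3*(K + U)/U (v(K, U) = 6*((K + U)/(U + U)) = 6*((K + U)/((2*U))) = 6*((K + U)*(1/(2*U))) = 6*((K + U)/(2*U)) = 3*(K + U)/U)
-2256940 + v(-1849, Y(-30, -29)) = -2256940 + (3 + 3*(-1849)/(10 - 29*(-30) - 29*(-30)**2)) = -2256940 + (3 + 3*(-1849)/(10 + 870 - 29*900)) = -2256940 + (3 + 3*(-1849)/(10 + 870 - 26100)) = -2256940 + (3 + 3*(-1849)/(-25220)) = -2256940 + (3 + 3*(-1849)*(-1/25220)) = -2256940 + (3 + 5547/25220) = -2256940 + 81207/25220 = -56919945593/25220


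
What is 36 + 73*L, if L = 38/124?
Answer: 3619/62 ≈ 58.371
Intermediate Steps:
L = 19/62 (L = 38*(1/124) = 19/62 ≈ 0.30645)
36 + 73*L = 36 + 73*(19/62) = 36 + 1387/62 = 3619/62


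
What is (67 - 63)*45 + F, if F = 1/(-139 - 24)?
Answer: 29339/163 ≈ 179.99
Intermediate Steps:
F = -1/163 (F = 1/(-163) = -1/163 ≈ -0.0061350)
(67 - 63)*45 + F = (67 - 63)*45 - 1/163 = 4*45 - 1/163 = 180 - 1/163 = 29339/163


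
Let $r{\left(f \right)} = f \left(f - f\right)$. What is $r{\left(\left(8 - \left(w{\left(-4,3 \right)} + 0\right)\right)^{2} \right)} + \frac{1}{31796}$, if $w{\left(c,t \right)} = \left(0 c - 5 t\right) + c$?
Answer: $\frac{1}{31796} \approx 3.145 \cdot 10^{-5}$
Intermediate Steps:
$w{\left(c,t \right)} = c - 5 t$ ($w{\left(c,t \right)} = \left(0 - 5 t\right) + c = - 5 t + c = c - 5 t$)
$r{\left(f \right)} = 0$ ($r{\left(f \right)} = f 0 = 0$)
$r{\left(\left(8 - \left(w{\left(-4,3 \right)} + 0\right)\right)^{2} \right)} + \frac{1}{31796} = 0 + \frac{1}{31796} = \frac{1}{31796}$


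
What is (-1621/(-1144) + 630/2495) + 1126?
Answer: 643736879/570856 ≈ 1127.7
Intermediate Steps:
(-1621/(-1144) + 630/2495) + 1126 = (-1621*(-1/1144) + 630*(1/2495)) + 1126 = (1621/1144 + 126/499) + 1126 = 953023/570856 + 1126 = 643736879/570856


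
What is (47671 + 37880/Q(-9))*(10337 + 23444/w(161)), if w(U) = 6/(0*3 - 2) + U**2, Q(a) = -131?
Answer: 831547806682005/1697629 ≈ 4.8983e+8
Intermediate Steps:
w(U) = -3 + U**2 (w(U) = 6/(0 - 2) + U**2 = 6/(-2) + U**2 = -1/2*6 + U**2 = -3 + U**2)
(47671 + 37880/Q(-9))*(10337 + 23444/w(161)) = (47671 + 37880/(-131))*(10337 + 23444/(-3 + 161**2)) = (47671 + 37880*(-1/131))*(10337 + 23444/(-3 + 25921)) = (47671 - 37880/131)*(10337 + 23444/25918) = 6207021*(10337 + 23444*(1/25918))/131 = 6207021*(10337 + 11722/12959)/131 = (6207021/131)*(133968905/12959) = 831547806682005/1697629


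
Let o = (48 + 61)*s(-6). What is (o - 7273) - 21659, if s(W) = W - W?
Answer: -28932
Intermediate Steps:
s(W) = 0
o = 0 (o = (48 + 61)*0 = 109*0 = 0)
(o - 7273) - 21659 = (0 - 7273) - 21659 = -7273 - 21659 = -28932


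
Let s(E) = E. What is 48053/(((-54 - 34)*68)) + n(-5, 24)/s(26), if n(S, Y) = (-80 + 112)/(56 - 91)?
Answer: -21959859/2722720 ≈ -8.0654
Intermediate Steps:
n(S, Y) = -32/35 (n(S, Y) = 32/(-35) = 32*(-1/35) = -32/35)
48053/(((-54 - 34)*68)) + n(-5, 24)/s(26) = 48053/(((-54 - 34)*68)) - 32/35/26 = 48053/((-88*68)) - 32/35*1/26 = 48053/(-5984) - 16/455 = 48053*(-1/5984) - 16/455 = -48053/5984 - 16/455 = -21959859/2722720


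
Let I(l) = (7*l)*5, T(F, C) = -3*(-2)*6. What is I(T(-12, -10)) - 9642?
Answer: -8382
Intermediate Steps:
T(F, C) = 36 (T(F, C) = 6*6 = 36)
I(l) = 35*l
I(T(-12, -10)) - 9642 = 35*36 - 9642 = 1260 - 9642 = -8382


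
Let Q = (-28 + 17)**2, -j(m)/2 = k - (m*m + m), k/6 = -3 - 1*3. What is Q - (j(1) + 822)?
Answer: -777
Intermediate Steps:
k = -36 (k = 6*(-3 - 1*3) = 6*(-3 - 3) = 6*(-6) = -36)
j(m) = 72 + 2*m + 2*m**2 (j(m) = -2*(-36 - (m*m + m)) = -2*(-36 - (m**2 + m)) = -2*(-36 - (m + m**2)) = -2*(-36 + (-m - m**2)) = -2*(-36 - m - m**2) = 72 + 2*m + 2*m**2)
Q = 121 (Q = (-11)**2 = 121)
Q - (j(1) + 822) = 121 - ((72 + 2*1 + 2*1**2) + 822) = 121 - ((72 + 2 + 2*1) + 822) = 121 - ((72 + 2 + 2) + 822) = 121 - (76 + 822) = 121 - 1*898 = 121 - 898 = -777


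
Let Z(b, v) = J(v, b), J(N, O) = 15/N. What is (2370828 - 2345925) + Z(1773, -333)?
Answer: 2764228/111 ≈ 24903.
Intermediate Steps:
Z(b, v) = 15/v
(2370828 - 2345925) + Z(1773, -333) = (2370828 - 2345925) + 15/(-333) = 24903 + 15*(-1/333) = 24903 - 5/111 = 2764228/111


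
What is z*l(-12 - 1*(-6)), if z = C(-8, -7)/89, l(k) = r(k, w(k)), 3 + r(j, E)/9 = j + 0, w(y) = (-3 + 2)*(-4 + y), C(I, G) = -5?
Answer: 405/89 ≈ 4.5506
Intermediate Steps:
w(y) = 4 - y (w(y) = -(-4 + y) = 4 - y)
r(j, E) = -27 + 9*j (r(j, E) = -27 + 9*(j + 0) = -27 + 9*j)
l(k) = -27 + 9*k
z = -5/89 ≈ -0.056180
z*l(-12 - 1*(-6)) = -5*(-27 + 9*(-12 - 1*(-6)))/89 = -5*(-27 + 9*(-12 + 6))/89 = -5*(-27 + 9*(-6))/89 = -5*(-27 - 54)/89 = -5/89*(-81) = 405/89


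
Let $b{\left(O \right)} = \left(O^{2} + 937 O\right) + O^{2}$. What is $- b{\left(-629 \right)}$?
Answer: $-201909$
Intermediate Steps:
$b{\left(O \right)} = 2 O^{2} + 937 O$
$- b{\left(-629 \right)} = - \left(-629\right) \left(937 + 2 \left(-629\right)\right) = - \left(-629\right) \left(937 - 1258\right) = - \left(-629\right) \left(-321\right) = \left(-1\right) 201909 = -201909$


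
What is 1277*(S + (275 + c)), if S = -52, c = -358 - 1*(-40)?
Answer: -121315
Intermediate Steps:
c = -318 (c = -358 + 40 = -318)
1277*(S + (275 + c)) = 1277*(-52 + (275 - 318)) = 1277*(-52 - 43) = 1277*(-95) = -121315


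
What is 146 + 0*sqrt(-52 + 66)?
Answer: 146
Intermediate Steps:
146 + 0*sqrt(-52 + 66) = 146 + 0*sqrt(14) = 146 + 0 = 146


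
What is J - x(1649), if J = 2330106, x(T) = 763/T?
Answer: 3842344031/1649 ≈ 2.3301e+6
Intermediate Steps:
J - x(1649) = 2330106 - 763/1649 = 3842344031/1649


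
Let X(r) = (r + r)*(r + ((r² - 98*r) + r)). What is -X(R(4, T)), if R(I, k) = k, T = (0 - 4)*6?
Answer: 138240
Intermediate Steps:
T = -24 (T = -4*6 = -24)
X(r) = 2*r*(r² - 96*r) (X(r) = (2*r)*(r + (r² - 97*r)) = (2*r)*(r² - 96*r) = 2*r*(r² - 96*r))
-X(R(4, T)) = -2*(-24)²*(-96 - 24) = -2*576*(-120) = -1*(-138240) = 138240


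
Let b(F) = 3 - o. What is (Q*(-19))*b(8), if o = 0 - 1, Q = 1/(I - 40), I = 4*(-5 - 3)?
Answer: 19/18 ≈ 1.0556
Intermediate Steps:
I = -32 (I = 4*(-8) = -32)
Q = -1/72 (Q = 1/(-32 - 40) = 1/(-72) = -1/72 ≈ -0.013889)
o = -1
b(F) = 4 (b(F) = 3 - 1*(-1) = 3 + 1 = 4)
(Q*(-19))*b(8) = -1/72*(-19)*4 = (19/72)*4 = 19/18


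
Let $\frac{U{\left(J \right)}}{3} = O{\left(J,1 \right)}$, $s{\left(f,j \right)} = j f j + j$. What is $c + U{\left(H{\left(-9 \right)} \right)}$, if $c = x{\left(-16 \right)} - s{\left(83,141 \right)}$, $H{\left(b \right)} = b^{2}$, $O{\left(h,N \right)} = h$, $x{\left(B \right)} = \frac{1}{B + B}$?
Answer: $- \frac{52800673}{32} \approx -1.65 \cdot 10^{6}$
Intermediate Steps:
$s{\left(f,j \right)} = j + f j^{2}$ ($s{\left(f,j \right)} = f j j + j = f j^{2} + j = j + f j^{2}$)
$x{\left(B \right)} = \frac{1}{2 B}$
$U{\left(J \right)} = 3 J$
$c = - \frac{52808449}{32}$ ($c = \frac{1}{2 \left(-16\right)} - 141 \left(1 + 83 \cdot 141\right) = \frac{1}{2} \left(- \frac{1}{16}\right) - 141 \left(1 + 11703\right) = - \frac{1}{32} - 141 \cdot 11704 = - \frac{1}{32} - 1650264 = - \frac{52808449}{32} \approx -1.6503 \cdot 10^{6}$)
$c + U{\left(H{\left(-9 \right)} \right)} = - \frac{52808449}{32} + 3 \left(-9\right)^{2} = - \frac{52808449}{32} + 3 \cdot 81 = - \frac{52808449}{32} + 243 = - \frac{52800673}{32}$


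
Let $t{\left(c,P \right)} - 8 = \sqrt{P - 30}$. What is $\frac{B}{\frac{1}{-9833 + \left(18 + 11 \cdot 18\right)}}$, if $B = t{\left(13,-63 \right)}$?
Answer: $-76936 - 9617 i \sqrt{93} \approx -76936.0 - 92743.0 i$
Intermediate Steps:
$t{\left(c,P \right)} = 8 + \sqrt{-30 + P}$ ($t{\left(c,P \right)} = 8 + \sqrt{P - 30} = 8 + \sqrt{-30 + P}$)
$B = 8 + i \sqrt{93}$ ($B = 8 + \sqrt{-30 - 63} = 8 + \sqrt{-93} = 8 + i \sqrt{93} \approx 8.0 + 9.6436 i$)
$\frac{B}{\frac{1}{-9833 + \left(18 + 11 \cdot 18\right)}} = \frac{8 + i \sqrt{93}}{\frac{1}{-9833 + \left(18 + 11 \cdot 18\right)}} = \frac{8 + i \sqrt{93}}{\frac{1}{-9833 + \left(18 + 198\right)}} = \frac{8 + i \sqrt{93}}{\frac{1}{-9833 + 216}} = \frac{8 + i \sqrt{93}}{\frac{1}{-9617}} = \frac{8 + i \sqrt{93}}{- \frac{1}{9617}} = \left(8 + i \sqrt{93}\right) \left(-9617\right) = -76936 - 9617 i \sqrt{93}$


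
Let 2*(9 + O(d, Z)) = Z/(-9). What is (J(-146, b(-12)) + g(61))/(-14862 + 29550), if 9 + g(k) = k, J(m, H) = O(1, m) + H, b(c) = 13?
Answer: 577/132192 ≈ 0.0043649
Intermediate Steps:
O(d, Z) = -9 - Z/18 (O(d, Z) = -9 + (Z/(-9))/2 = -9 + (Z*(-⅑))/2 = -9 + (-Z/9)/2 = -9 - Z/18)
J(m, H) = -9 + H - m/18 (J(m, H) = (-9 - m/18) + H = -9 + H - m/18)
g(k) = -9 + k
(J(-146, b(-12)) + g(61))/(-14862 + 29550) = ((-9 + 13 - 1/18*(-146)) + (-9 + 61))/(-14862 + 29550) = ((-9 + 13 + 73/9) + 52)/14688 = (109/9 + 52)*(1/14688) = (577/9)*(1/14688) = 577/132192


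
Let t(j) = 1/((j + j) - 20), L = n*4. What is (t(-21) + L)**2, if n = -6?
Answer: 2217121/3844 ≈ 576.77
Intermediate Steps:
L = -24 (L = -6*4 = -24)
t(j) = 1/(-20 + 2*j) (t(j) = 1/(2*j - 20) = 1/(-20 + 2*j))
(t(-21) + L)**2 = (1/(2*(-10 - 21)) - 24)**2 = ((1/2)/(-31) - 24)**2 = ((1/2)*(-1/31) - 24)**2 = (-1/62 - 24)**2 = (-1489/62)**2 = 2217121/3844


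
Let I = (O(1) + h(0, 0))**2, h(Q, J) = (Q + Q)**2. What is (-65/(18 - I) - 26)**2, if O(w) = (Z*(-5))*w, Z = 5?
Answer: 247024089/368449 ≈ 670.44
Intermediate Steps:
O(w) = -25*w (O(w) = (5*(-5))*w = -25*w)
h(Q, J) = 4*Q**2 (h(Q, J) = (2*Q)**2 = 4*Q**2)
I = 625 (I = (-25*1 + 4*0**2)**2 = (-25 + 4*0)**2 = (-25 + 0)**2 = (-25)**2 = 625)
(-65/(18 - I) - 26)**2 = (-65/(18 - 1*625) - 26)**2 = (-65/(18 - 625) - 26)**2 = (-65/(-607) - 26)**2 = (-65*(-1/607) - 26)**2 = (65/607 - 26)**2 = (-15717/607)**2 = 247024089/368449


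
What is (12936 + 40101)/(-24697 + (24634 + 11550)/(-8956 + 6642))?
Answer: -61363809/28592521 ≈ -2.1461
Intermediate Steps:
(12936 + 40101)/(-24697 + (24634 + 11550)/(-8956 + 6642)) = 53037/(-24697 + 36184/(-2314)) = 53037/(-24697 + 36184*(-1/2314)) = 53037/(-24697 - 18092/1157) = 53037/(-28592521/1157) = 53037*(-1157/28592521) = -61363809/28592521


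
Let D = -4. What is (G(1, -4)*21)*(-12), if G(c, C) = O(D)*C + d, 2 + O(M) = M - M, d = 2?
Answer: -2520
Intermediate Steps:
O(M) = -2 (O(M) = -2 + (M - M) = -2 + 0 = -2)
G(c, C) = 2 - 2*C (G(c, C) = -2*C + 2 = 2 - 2*C)
(G(1, -4)*21)*(-12) = ((2 - 2*(-4))*21)*(-12) = ((2 + 8)*21)*(-12) = (10*21)*(-12) = 210*(-12) = -2520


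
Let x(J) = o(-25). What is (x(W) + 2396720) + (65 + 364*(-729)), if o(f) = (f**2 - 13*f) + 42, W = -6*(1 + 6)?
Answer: 2132421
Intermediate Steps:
W = -42 (W = -6*7 = -42)
o(f) = 42 + f**2 - 13*f
x(J) = 992 (x(J) = 42 + (-25)**2 - 13*(-25) = 42 + 625 + 325 = 992)
(x(W) + 2396720) + (65 + 364*(-729)) = (992 + 2396720) + (65 + 364*(-729)) = 2397712 + (65 - 265356) = 2397712 - 265291 = 2132421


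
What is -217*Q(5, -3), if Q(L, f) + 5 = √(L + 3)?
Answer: 1085 - 434*√2 ≈ 471.23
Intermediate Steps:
Q(L, f) = -5 + √(3 + L) (Q(L, f) = -5 + √(L + 3) = -5 + √(3 + L))
-217*Q(5, -3) = -217*(-5 + √(3 + 5)) = -217*(-5 + √8) = -217*(-5 + 2*√2) = 1085 - 434*√2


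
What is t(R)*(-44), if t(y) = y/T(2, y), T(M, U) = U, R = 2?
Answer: -44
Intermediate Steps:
t(y) = 1 (t(y) = y/y = 1)
t(R)*(-44) = 1*(-44) = -44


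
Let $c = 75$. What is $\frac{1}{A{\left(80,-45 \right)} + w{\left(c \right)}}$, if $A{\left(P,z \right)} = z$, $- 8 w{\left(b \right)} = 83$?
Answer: $- \frac{8}{443} \approx -0.018059$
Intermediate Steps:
$w{\left(b \right)} = - \frac{83}{8}$ ($w{\left(b \right)} = \left(- \frac{1}{8}\right) 83 = - \frac{83}{8}$)
$\frac{1}{A{\left(80,-45 \right)} + w{\left(c \right)}} = \frac{1}{-45 - \frac{83}{8}} = \frac{1}{- \frac{443}{8}} = - \frac{8}{443}$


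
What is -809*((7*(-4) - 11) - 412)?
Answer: 364859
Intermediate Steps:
-809*((7*(-4) - 11) - 412) = -809*((-28 - 11) - 412) = -809*(-39 - 412) = -809*(-451) = 364859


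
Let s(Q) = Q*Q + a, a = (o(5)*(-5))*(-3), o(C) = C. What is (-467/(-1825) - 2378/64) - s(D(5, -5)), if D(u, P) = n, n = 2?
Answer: -6768581/58400 ≈ -115.90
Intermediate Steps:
a = 75 (a = (5*(-5))*(-3) = -25*(-3) = 75)
D(u, P) = 2
s(Q) = 75 + Q**2 (s(Q) = Q*Q + 75 = Q**2 + 75 = 75 + Q**2)
(-467/(-1825) - 2378/64) - s(D(5, -5)) = (-467/(-1825) - 2378/64) - (75 + 2**2) = (-467*(-1/1825) - 2378*1/64) - (75 + 4) = (467/1825 - 1189/32) - 1*79 = -2154981/58400 - 79 = -6768581/58400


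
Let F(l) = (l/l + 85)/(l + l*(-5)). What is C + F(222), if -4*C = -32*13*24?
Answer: 1108181/444 ≈ 2495.9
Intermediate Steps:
C = 2496 (C = -(-32*13)*24/4 = -(-104)*24 = -1/4*(-9984) = 2496)
F(l) = -43/(2*l) (F(l) = (1 + 85)/(l - 5*l) = 86/((-4*l)) = 86*(-1/(4*l)) = -43/(2*l))
C + F(222) = 2496 - 43/2/222 = 2496 - 43/2*1/222 = 2496 - 43/444 = 1108181/444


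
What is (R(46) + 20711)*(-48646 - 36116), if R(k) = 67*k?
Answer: -2016742266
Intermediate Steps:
(R(46) + 20711)*(-48646 - 36116) = (67*46 + 20711)*(-48646 - 36116) = (3082 + 20711)*(-84762) = 23793*(-84762) = -2016742266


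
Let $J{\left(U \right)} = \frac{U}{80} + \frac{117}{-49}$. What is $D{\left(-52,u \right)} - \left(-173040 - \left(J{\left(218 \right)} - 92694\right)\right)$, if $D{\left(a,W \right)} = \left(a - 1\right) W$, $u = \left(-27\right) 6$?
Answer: $\frac{174307381}{1960} \approx 88932.0$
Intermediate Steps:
$u = -162$
$D{\left(a,W \right)} = W \left(-1 + a\right)$ ($D{\left(a,W \right)} = \left(-1 + a\right) W = W \left(-1 + a\right)$)
$J{\left(U \right)} = - \frac{117}{49} + \frac{U}{80}$ ($J{\left(U \right)} = U \frac{1}{80} + 117 \left(- \frac{1}{49}\right) = \frac{U}{80} - \frac{117}{49} = - \frac{117}{49} + \frac{U}{80}$)
$D{\left(-52,u \right)} - \left(-173040 - \left(J{\left(218 \right)} - 92694\right)\right) = - 162 \left(-1 - 52\right) - \left(-173040 - \left(\left(- \frac{117}{49} + \frac{1}{80} \cdot 218\right) - 92694\right)\right) = \left(-162\right) \left(-53\right) - \left(-173040 - \left(\left(- \frac{117}{49} + \frac{109}{40}\right) - 92694\right)\right) = 8586 - \left(-173040 - \left(\frac{661}{1960} - 92694\right)\right) = 8586 - \left(-173040 - - \frac{181679579}{1960}\right) = 8586 - \left(-173040 + \frac{181679579}{1960}\right) = 8586 - - \frac{157478821}{1960} = 8586 + \frac{157478821}{1960} = \frac{174307381}{1960}$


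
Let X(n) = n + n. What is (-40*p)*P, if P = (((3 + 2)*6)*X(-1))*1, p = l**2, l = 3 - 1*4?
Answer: 2400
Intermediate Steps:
l = -1 (l = 3 - 4 = -1)
X(n) = 2*n
p = 1 (p = (-1)**2 = 1)
P = -60 (P = (((3 + 2)*6)*(2*(-1)))*1 = ((5*6)*(-2))*1 = (30*(-2))*1 = -60*1 = -60)
(-40*p)*P = -40*1*(-60) = -40*(-60) = 2400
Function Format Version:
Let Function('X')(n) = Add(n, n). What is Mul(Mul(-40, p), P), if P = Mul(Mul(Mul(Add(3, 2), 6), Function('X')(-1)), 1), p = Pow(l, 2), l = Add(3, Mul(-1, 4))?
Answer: 2400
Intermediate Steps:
l = -1 (l = Add(3, -4) = -1)
Function('X')(n) = Mul(2, n)
p = 1 (p = Pow(-1, 2) = 1)
P = -60 (P = Mul(Mul(Mul(Add(3, 2), 6), Mul(2, -1)), 1) = Mul(Mul(Mul(5, 6), -2), 1) = Mul(Mul(30, -2), 1) = Mul(-60, 1) = -60)
Mul(Mul(-40, p), P) = Mul(Mul(-40, 1), -60) = Mul(-40, -60) = 2400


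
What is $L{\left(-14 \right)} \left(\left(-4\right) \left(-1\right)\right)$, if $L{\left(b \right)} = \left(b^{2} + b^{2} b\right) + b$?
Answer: $-10248$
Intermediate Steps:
$L{\left(b \right)} = b + b^{2} + b^{3}$ ($L{\left(b \right)} = \left(b^{2} + b^{3}\right) + b = b + b^{2} + b^{3}$)
$L{\left(-14 \right)} \left(\left(-4\right) \left(-1\right)\right) = - 14 \left(1 - 14 + \left(-14\right)^{2}\right) \left(\left(-4\right) \left(-1\right)\right) = - 14 \left(1 - 14 + 196\right) 4 = \left(-14\right) 183 \cdot 4 = \left(-2562\right) 4 = -10248$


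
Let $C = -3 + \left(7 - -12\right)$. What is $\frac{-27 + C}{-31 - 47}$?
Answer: $\frac{11}{78} \approx 0.14103$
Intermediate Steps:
$C = 16$ ($C = -3 + \left(7 + 12\right) = -3 + 19 = 16$)
$\frac{-27 + C}{-31 - 47} = \frac{-27 + 16}{-31 - 47} = \frac{1}{-78} \left(-11\right) = \left(- \frac{1}{78}\right) \left(-11\right) = \frac{11}{78}$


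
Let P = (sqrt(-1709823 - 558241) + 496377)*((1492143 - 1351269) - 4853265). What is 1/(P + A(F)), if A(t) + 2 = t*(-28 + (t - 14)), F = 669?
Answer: I/(2*(-1169561043973*I + 9424782*sqrt(141754))) ≈ -4.2751e-13 + 1.2971e-15*I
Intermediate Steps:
A(t) = -2 + t*(-42 + t) (A(t) = -2 + t*(-28 + (t - 14)) = -2 + t*(-28 + (-14 + t)) = -2 + t*(-42 + t))
P = -2339122507407 - 18849564*I*sqrt(141754) (P = (sqrt(-2268064) + 496377)*(140874 - 4853265) = (4*I*sqrt(141754) + 496377)*(-4712391) = (496377 + 4*I*sqrt(141754))*(-4712391) = -2339122507407 - 18849564*I*sqrt(141754) ≈ -2.3391e+12 - 7.0969e+9*I)
1/(P + A(F)) = 1/((-2339122507407 - 18849564*I*sqrt(141754)) + (-2 + 669**2 - 42*669)) = 1/((-2339122507407 - 18849564*I*sqrt(141754)) + (-2 + 447561 - 28098)) = 1/((-2339122507407 - 18849564*I*sqrt(141754)) + 419461) = 1/(-2339122087946 - 18849564*I*sqrt(141754))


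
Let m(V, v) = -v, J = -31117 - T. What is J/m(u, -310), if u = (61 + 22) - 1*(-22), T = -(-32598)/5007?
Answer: -51945139/517390 ≈ -100.40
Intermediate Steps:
T = 10866/1669 (T = -(-32598)/5007 = -1*(-10866/1669) = 10866/1669 ≈ 6.5105)
u = 105 (u = 83 + 22 = 105)
J = -51945139/1669 (J = -31117 - 1*10866/1669 = -31117 - 10866/1669 = -51945139/1669 ≈ -31124.)
J/m(u, -310) = -51945139/(1669*((-1*(-310)))) = -51945139/1669/310 = -51945139/1669*1/310 = -51945139/517390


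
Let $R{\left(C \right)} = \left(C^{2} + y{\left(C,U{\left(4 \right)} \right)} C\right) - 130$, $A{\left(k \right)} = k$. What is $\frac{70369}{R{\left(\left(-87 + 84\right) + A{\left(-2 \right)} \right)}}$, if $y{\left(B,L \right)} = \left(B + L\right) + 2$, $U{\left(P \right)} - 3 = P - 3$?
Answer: $- \frac{70369}{110} \approx -639.72$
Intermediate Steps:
$U{\left(P \right)} = P$ ($U{\left(P \right)} = 3 + \left(P - 3\right) = 3 + \left(-3 + P\right) = P$)
$y{\left(B,L \right)} = 2 + B + L$
$R{\left(C \right)} = -130 + C^{2} + C \left(6 + C\right)$ ($R{\left(C \right)} = \left(C^{2} + \left(2 + C + 4\right) C\right) - 130 = \left(C^{2} + \left(6 + C\right) C\right) - 130 = \left(C^{2} + C \left(6 + C\right)\right) - 130 = -130 + C^{2} + C \left(6 + C\right)$)
$\frac{70369}{R{\left(\left(-87 + 84\right) + A{\left(-2 \right)} \right)}} = \frac{70369}{-130 + \left(\left(-87 + 84\right) - 2\right)^{2} + \left(\left(-87 + 84\right) - 2\right) \left(6 + \left(\left(-87 + 84\right) - 2\right)\right)} = \frac{70369}{-130 + \left(-3 - 2\right)^{2} + \left(-3 - 2\right) \left(6 - 5\right)} = \frac{70369}{-130 + \left(-5\right)^{2} - 5 \left(6 - 5\right)} = \frac{70369}{-130 + 25 - 5} = \frac{70369}{-110} = 70369 \left(- \frac{1}{110}\right) = - \frac{70369}{110}$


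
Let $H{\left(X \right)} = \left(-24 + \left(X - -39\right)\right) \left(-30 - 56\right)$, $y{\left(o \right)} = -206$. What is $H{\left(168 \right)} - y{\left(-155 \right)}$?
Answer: $-15532$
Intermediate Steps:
$H{\left(X \right)} = -1290 - 86 X$ ($H{\left(X \right)} = \left(-24 + \left(X + 39\right)\right) \left(-86\right) = \left(-24 + \left(39 + X\right)\right) \left(-86\right) = \left(15 + X\right) \left(-86\right) = -1290 - 86 X$)
$H{\left(168 \right)} - y{\left(-155 \right)} = \left(-1290 - 14448\right) - -206 = \left(-1290 - 14448\right) + 206 = -15738 + 206 = -15532$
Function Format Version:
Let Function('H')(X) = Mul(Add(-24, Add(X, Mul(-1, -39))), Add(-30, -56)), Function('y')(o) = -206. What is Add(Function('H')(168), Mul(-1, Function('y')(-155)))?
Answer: -15532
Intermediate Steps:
Function('H')(X) = Add(-1290, Mul(-86, X)) (Function('H')(X) = Mul(Add(-24, Add(X, 39)), -86) = Mul(Add(-24, Add(39, X)), -86) = Mul(Add(15, X), -86) = Add(-1290, Mul(-86, X)))
Add(Function('H')(168), Mul(-1, Function('y')(-155))) = Add(Add(-1290, Mul(-86, 168)), Mul(-1, -206)) = Add(Add(-1290, -14448), 206) = Add(-15738, 206) = -15532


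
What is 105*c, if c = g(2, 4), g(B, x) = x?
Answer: 420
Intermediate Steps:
c = 4
105*c = 105*4 = 420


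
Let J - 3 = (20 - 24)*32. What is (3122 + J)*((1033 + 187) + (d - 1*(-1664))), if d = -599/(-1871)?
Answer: 16173499311/1871 ≈ 8.6443e+6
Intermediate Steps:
d = 599/1871 (d = -599*(-1/1871) = 599/1871 ≈ 0.32015)
J = -125 (J = 3 + (20 - 24)*32 = 3 - 4*32 = 3 - 128 = -125)
(3122 + J)*((1033 + 187) + (d - 1*(-1664))) = (3122 - 125)*((1033 + 187) + (599/1871 - 1*(-1664))) = 2997*(1220 + (599/1871 + 1664)) = 2997*(1220 + 3113943/1871) = 2997*(5396563/1871) = 16173499311/1871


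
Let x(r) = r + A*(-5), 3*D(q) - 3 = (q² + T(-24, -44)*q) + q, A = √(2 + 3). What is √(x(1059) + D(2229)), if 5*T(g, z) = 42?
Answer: √(41604780 - 125*√5)/5 ≈ 1290.0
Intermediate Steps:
T(g, z) = 42/5 (T(g, z) = (⅕)*42 = 42/5)
A = √5 ≈ 2.2361
D(q) = 1 + q²/3 + 47*q/15 (D(q) = 1 + ((q² + 42*q/5) + q)/3 = 1 + (q² + 47*q/5)/3 = 1 + (q²/3 + 47*q/15) = 1 + q²/3 + 47*q/15)
x(r) = r - 5*√5 (x(r) = r + √5*(-5) = r - 5*√5)
√(x(1059) + D(2229)) = √((1059 - 5*√5) + (1 + (⅓)*2229² + (47/15)*2229)) = √((1059 - 5*√5) + (1 + (⅓)*4968441 + 34921/5)) = √((1059 - 5*√5) + (1 + 1656147 + 34921/5)) = √((1059 - 5*√5) + 8315661/5) = √(8320956/5 - 5*√5)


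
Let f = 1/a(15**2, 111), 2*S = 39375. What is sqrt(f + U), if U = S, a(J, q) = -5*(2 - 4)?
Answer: sqrt(492190)/5 ≈ 140.31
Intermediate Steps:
S = 39375/2 (S = (1/2)*39375 = 39375/2 ≈ 19688.)
a(J, q) = 10 (a(J, q) = -5*(-2) = 10)
U = 39375/2 ≈ 19688.
f = 1/10 ≈ 0.10000
sqrt(f + U) = sqrt(1/10 + 39375/2) = sqrt(98438/5) = sqrt(492190)/5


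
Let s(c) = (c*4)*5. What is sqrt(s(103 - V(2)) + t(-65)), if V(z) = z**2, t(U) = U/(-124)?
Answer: sqrt(7613135)/62 ≈ 44.503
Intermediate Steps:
t(U) = -U/124 (t(U) = U*(-1/124) = -U/124)
s(c) = 20*c (s(c) = (4*c)*5 = 20*c)
sqrt(s(103 - V(2)) + t(-65)) = sqrt(20*(103 - 1*2**2) - 1/124*(-65)) = sqrt(20*(103 - 1*4) + 65/124) = sqrt(20*(103 - 4) + 65/124) = sqrt(20*99 + 65/124) = sqrt(1980 + 65/124) = sqrt(245585/124) = sqrt(7613135)/62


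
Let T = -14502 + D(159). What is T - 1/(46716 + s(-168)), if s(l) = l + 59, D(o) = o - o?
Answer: -675894715/46607 ≈ -14502.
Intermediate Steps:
D(o) = 0
s(l) = 59 + l
T = -14502 (T = -14502 + 0 = -14502)
T - 1/(46716 + s(-168)) = -14502 - 1/(46716 + (59 - 168)) = -14502 - 1/(46716 - 109) = -14502 - 1/46607 = -675894715/46607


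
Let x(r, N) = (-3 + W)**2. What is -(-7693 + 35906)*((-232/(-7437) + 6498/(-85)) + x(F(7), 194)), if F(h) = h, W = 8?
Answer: 916986853853/632145 ≈ 1.4506e+6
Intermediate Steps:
x(r, N) = 25 (x(r, N) = (-3 + 8)**2 = 5**2 = 25)
-(-7693 + 35906)*((-232/(-7437) + 6498/(-85)) + x(F(7), 194)) = -(-7693 + 35906)*((-232/(-7437) + 6498/(-85)) + 25) = -28213*((-232*(-1/7437) + 6498*(-1/85)) + 25) = -28213*((232/7437 - 6498/85) + 25) = -28213*(-48305906/632145 + 25) = -28213*(-32502281)/632145 = -1*(-916986853853/632145) = 916986853853/632145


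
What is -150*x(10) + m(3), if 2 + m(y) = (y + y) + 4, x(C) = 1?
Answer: -142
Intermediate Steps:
m(y) = 2 + 2*y (m(y) = -2 + ((y + y) + 4) = -2 + (2*y + 4) = -2 + (4 + 2*y) = 2 + 2*y)
-150*x(10) + m(3) = -150*1 + (2 + 2*3) = -150 + (2 + 6) = -150 + 8 = -142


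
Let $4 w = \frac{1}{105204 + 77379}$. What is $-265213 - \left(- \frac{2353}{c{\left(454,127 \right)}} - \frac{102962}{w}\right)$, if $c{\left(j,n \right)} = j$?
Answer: $\frac{34139064891987}{454} \approx 7.5196 \cdot 10^{10}$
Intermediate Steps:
$w = \frac{1}{730332}$ ($w = \frac{1}{4 \left(105204 + 77379\right)} = \frac{1}{4 \cdot 182583} = \frac{1}{4} \cdot \frac{1}{182583} = \frac{1}{730332} \approx 1.3692 \cdot 10^{-6}$)
$-265213 - \left(- \frac{2353}{c{\left(454,127 \right)}} - \frac{102962}{w}\right) = -265213 - \left(- \frac{2353}{454} - 102962 \frac{1}{\frac{1}{730332}}\right) = -265213 - \left(\left(-2353\right) \frac{1}{454} - 75196443384\right) = -265213 - \left(- \frac{2353}{454} - 75196443384\right) = -265213 - - \frac{34139185298689}{454} = -265213 + \frac{34139185298689}{454} = \frac{34139064891987}{454}$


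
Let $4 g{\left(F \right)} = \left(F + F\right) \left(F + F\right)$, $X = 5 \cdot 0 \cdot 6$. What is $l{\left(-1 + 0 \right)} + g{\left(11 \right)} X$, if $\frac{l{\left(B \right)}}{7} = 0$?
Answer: $0$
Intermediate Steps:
$l{\left(B \right)} = 0$ ($l{\left(B \right)} = 7 \cdot 0 = 0$)
$X = 0$ ($X = 0 \cdot 6 = 0$)
$g{\left(F \right)} = F^{2}$ ($g{\left(F \right)} = \frac{\left(F + F\right) \left(F + F\right)}{4} = \frac{2 F 2 F}{4} = \frac{4 F^{2}}{4} = F^{2}$)
$l{\left(-1 + 0 \right)} + g{\left(11 \right)} X = 0 + 11^{2} \cdot 0 = 0 + 121 \cdot 0 = 0 + 0 = 0$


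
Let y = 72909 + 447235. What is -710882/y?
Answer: -355441/260072 ≈ -1.3667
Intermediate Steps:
y = 520144
-710882/y = -710882/520144 = -710882*1/520144 = -355441/260072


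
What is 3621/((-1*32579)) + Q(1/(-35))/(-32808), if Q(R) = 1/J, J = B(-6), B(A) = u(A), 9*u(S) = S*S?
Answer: -475223651/4275407328 ≈ -0.11115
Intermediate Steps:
u(S) = S²/9 (u(S) = (S*S)/9 = S²/9)
B(A) = A²/9
J = 4 (J = (⅑)*(-6)² = (⅑)*36 = 4)
Q(R) = ¼ (Q(R) = 1/4 = ¼)
3621/((-1*32579)) + Q(1/(-35))/(-32808) = 3621/((-1*32579)) + (¼)/(-32808) = 3621/(-32579) + (¼)*(-1/32808) = 3621*(-1/32579) - 1/131232 = -3621/32579 - 1/131232 = -475223651/4275407328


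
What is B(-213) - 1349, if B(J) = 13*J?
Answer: -4118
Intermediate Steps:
B(-213) - 1349 = 13*(-213) - 1349 = -2769 - 1349 = -4118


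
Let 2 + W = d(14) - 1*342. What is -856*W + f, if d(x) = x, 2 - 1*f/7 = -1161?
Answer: 290621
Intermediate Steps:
f = 8141 (f = 14 - 7*(-1161) = 14 + 8127 = 8141)
W = -330 (W = -2 + (14 - 1*342) = -2 + (14 - 342) = -2 - 328 = -330)
-856*W + f = -856*(-330) + 8141 = 282480 + 8141 = 290621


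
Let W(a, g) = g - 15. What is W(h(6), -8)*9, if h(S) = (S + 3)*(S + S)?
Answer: -207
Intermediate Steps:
h(S) = 2*S*(3 + S) (h(S) = (3 + S)*(2*S) = 2*S*(3 + S))
W(a, g) = -15 + g
W(h(6), -8)*9 = (-15 - 8)*9 = -23*9 = -207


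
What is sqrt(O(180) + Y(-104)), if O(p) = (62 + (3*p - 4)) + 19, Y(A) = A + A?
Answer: sqrt(409) ≈ 20.224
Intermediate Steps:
Y(A) = 2*A
O(p) = 77 + 3*p (O(p) = (62 + (-4 + 3*p)) + 19 = (58 + 3*p) + 19 = 77 + 3*p)
sqrt(O(180) + Y(-104)) = sqrt((77 + 3*180) + 2*(-104)) = sqrt((77 + 540) - 208) = sqrt(617 - 208) = sqrt(409)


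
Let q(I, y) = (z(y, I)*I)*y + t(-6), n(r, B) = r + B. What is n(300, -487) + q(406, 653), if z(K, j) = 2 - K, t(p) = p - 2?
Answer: -172592013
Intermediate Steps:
t(p) = -2 + p
n(r, B) = B + r
q(I, y) = -8 + I*y*(2 - y) (q(I, y) = ((2 - y)*I)*y + (-2 - 6) = (I*(2 - y))*y - 8 = I*y*(2 - y) - 8 = -8 + I*y*(2 - y))
n(300, -487) + q(406, 653) = (-487 + 300) + (-8 - 1*406*653*(-2 + 653)) = -187 + (-8 - 1*406*653*651) = -187 + (-8 - 172591818) = -187 - 172591826 = -172592013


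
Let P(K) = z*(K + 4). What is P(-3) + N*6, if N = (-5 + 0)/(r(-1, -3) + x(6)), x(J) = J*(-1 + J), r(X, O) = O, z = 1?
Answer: -⅑ ≈ -0.11111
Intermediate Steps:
N = -5/27 (N = (-5 + 0)/(-3 + 6*(-1 + 6)) = -5/(-3 + 6*5) = -5/(-3 + 30) = -5/27 ≈ -0.18519)
P(K) = 4 + K (P(K) = 1*(K + 4) = 1*(4 + K) = 4 + K)
P(-3) + N*6 = (4 - 3) - 5/27*6 = 1 - 10/9 = -⅑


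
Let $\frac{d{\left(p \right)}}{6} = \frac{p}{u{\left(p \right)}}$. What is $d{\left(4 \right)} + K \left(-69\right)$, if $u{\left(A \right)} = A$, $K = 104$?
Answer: $-7170$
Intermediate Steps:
$d{\left(p \right)} = 6$ ($d{\left(p \right)} = 6 \frac{p}{p} = 6 \cdot 1 = 6$)
$d{\left(4 \right)} + K \left(-69\right) = 6 + 104 \left(-69\right) = 6 - 7176 = -7170$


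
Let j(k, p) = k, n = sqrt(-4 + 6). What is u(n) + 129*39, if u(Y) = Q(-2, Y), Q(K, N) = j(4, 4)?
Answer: 5035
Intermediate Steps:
n = sqrt(2) ≈ 1.4142
Q(K, N) = 4
u(Y) = 4
u(n) + 129*39 = 4 + 129*39 = 4 + 5031 = 5035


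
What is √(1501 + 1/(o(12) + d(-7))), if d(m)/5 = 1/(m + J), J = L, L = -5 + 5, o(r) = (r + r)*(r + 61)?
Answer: √225574990394/12259 ≈ 38.743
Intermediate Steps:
o(r) = 2*r*(61 + r) (o(r) = (2*r)*(61 + r) = 2*r*(61 + r))
L = 0
J = 0
d(m) = 5/m (d(m) = 5/(m + 0) = 5/m)
√(1501 + 1/(o(12) + d(-7))) = √(1501 + 1/(2*12*(61 + 12) + 5/(-7))) = √(1501 + 1/(2*12*73 + 5*(-⅐))) = √(1501 + 1/(1752 - 5/7)) = √(1501 + 1/(12259/7)) = √(1501 + 7/12259) = √(18400766/12259) = √225574990394/12259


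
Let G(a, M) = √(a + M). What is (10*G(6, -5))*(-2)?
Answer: -20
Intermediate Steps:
G(a, M) = √(M + a)
(10*G(6, -5))*(-2) = (10*√(-5 + 6))*(-2) = (10*√1)*(-2) = (10*1)*(-2) = 10*(-2) = -20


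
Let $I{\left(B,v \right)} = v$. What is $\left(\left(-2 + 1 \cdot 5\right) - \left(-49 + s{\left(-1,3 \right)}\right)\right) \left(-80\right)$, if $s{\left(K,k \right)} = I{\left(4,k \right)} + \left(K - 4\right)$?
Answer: $-4320$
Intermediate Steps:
$s{\left(K,k \right)} = -4 + K + k$ ($s{\left(K,k \right)} = k + \left(K - 4\right) = k + \left(-4 + K\right) = -4 + K + k$)
$\left(\left(-2 + 1 \cdot 5\right) - \left(-49 + s{\left(-1,3 \right)}\right)\right) \left(-80\right) = \left(\left(-2 + 1 \cdot 5\right) + \left(49 - \left(-4 - 1 + 3\right)\right)\right) \left(-80\right) = \left(\left(-2 + 5\right) + \left(49 - -2\right)\right) \left(-80\right) = \left(3 + \left(49 + 2\right)\right) \left(-80\right) = \left(3 + 51\right) \left(-80\right) = 54 \left(-80\right) = -4320$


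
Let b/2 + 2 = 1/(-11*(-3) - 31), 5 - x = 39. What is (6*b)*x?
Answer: 612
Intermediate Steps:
x = -34 (x = 5 - 1*39 = 5 - 39 = -34)
b = -3 (b = -4 + 2/(-11*(-3) - 31) = -4 + 2/(33 - 31) = -4 + 2/2 = -4 + 2*(1/2) = -4 + 1 = -3)
(6*b)*x = (6*(-3))*(-34) = -18*(-34) = 612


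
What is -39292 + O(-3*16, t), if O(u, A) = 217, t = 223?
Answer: -39075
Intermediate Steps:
-39292 + O(-3*16, t) = -39292 + 217 = -39075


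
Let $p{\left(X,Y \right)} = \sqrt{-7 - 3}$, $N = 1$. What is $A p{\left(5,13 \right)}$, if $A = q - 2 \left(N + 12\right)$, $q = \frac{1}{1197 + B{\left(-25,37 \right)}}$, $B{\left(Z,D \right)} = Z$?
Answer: $- \frac{30471 i \sqrt{10}}{1172} \approx - 82.217 i$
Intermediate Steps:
$q = \frac{1}{1172}$ ($q = \frac{1}{1197 - 25} = \frac{1}{1172} \approx 0.00085324$)
$p{\left(X,Y \right)} = i \sqrt{10}$ ($p{\left(X,Y \right)} = \sqrt{-10} = i \sqrt{10}$)
$A = - \frac{30471}{1172}$ ($A = \frac{1}{1172} - 2 \left(1 + 12\right) = \frac{1}{1172} - 26 = - \frac{30471}{1172} \approx -25.999$)
$A p{\left(5,13 \right)} = - \frac{30471 i \sqrt{10}}{1172}$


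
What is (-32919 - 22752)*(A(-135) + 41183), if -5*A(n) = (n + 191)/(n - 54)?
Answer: -103171594141/45 ≈ -2.2927e+9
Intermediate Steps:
A(n) = -(191 + n)/(5*(-54 + n)) (A(n) = -(n + 191)/(5*(n - 54)) = -(191 + n)/(5*(-54 + n)))
(-32919 - 22752)*(A(-135) + 41183) = (-32919 - 22752)*((-191 - 1*(-135))/(5*(-54 - 135)) + 41183) = -55671*((1/5)*(-191 + 135)/(-189) + 41183) = -55671*((1/5)*(-1/189)*(-56) + 41183) = -55671*(8/135 + 41183) = -55671*5559713/135 = -103171594141/45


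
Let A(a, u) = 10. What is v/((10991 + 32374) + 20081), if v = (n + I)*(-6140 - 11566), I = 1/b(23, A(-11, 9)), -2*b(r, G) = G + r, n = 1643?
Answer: -159994367/348953 ≈ -458.50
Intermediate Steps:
b(r, G) = -G/2 - r/2 (b(r, G) = -(G + r)/2 = -G/2 - r/2)
I = -2/33 (I = 1/(-½*10 - ½*23) = 1/(-5 - 23/2) = 1/(-33/2) = -2/33 ≈ -0.060606)
v = -319988734/11 (v = (1643 - 2/33)*(-6140 - 11566) = (54217/33)*(-17706) = -319988734/11 ≈ -2.9090e+7)
v/((10991 + 32374) + 20081) = -319988734/(11*((10991 + 32374) + 20081)) = -319988734/(11*(43365 + 20081)) = -319988734/11/63446 = -319988734/11*1/63446 = -159994367/348953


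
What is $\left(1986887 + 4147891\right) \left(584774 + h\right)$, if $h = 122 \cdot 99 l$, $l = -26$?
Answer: $1660966604388$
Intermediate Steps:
$h = -314028$ ($h = 122 \cdot 99 \left(-26\right) = 12078 \left(-26\right) = -314028$)
$\left(1986887 + 4147891\right) \left(584774 + h\right) = \left(1986887 + 4147891\right) \left(584774 - 314028\right) = 6134778 \cdot 270746 = 1660966604388$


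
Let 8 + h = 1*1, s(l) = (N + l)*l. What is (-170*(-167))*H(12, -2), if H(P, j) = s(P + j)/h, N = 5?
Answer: -4258500/7 ≈ -6.0836e+5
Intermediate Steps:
s(l) = l*(5 + l) (s(l) = (5 + l)*l = l*(5 + l))
h = -7 (h = -8 + 1*1 = -8 + 1 = -7)
H(P, j) = -(P + j)*(5 + P + j)/7 (H(P, j) = ((P + j)*(5 + (P + j)))/(-7) = ((P + j)*(5 + P + j))*(-⅐) = -(P + j)*(5 + P + j)/7)
(-170*(-167))*H(12, -2) = (-170*(-167))*(-(12 - 2)*(5 + 12 - 2)/7) = 28390*(-⅐*10*15) = 28390*(-150/7) = -4258500/7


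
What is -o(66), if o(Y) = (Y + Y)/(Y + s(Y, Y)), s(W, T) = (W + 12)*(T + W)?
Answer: -2/157 ≈ -0.012739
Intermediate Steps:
s(W, T) = (12 + W)*(T + W)
o(Y) = 2*Y/(2*Y**2 + 25*Y) (o(Y) = (Y + Y)/(Y + (Y**2 + 12*Y + 12*Y + Y*Y)) = (2*Y)/(Y + (Y**2 + 12*Y + 12*Y + Y**2)) = (2*Y)/(Y + (2*Y**2 + 24*Y)) = (2*Y)/(2*Y**2 + 25*Y) = 2*Y/(2*Y**2 + 25*Y))
-o(66) = -2/(25 + 2*66) = -2/(25 + 132) = -2/157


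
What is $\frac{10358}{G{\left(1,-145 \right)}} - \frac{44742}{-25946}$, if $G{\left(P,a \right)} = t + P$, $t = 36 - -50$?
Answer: $\frac{136320611}{1128651} \approx 120.78$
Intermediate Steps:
$t = 86$ ($t = 36 + 50 = 86$)
$G{\left(P,a \right)} = 86 + P$
$\frac{10358}{G{\left(1,-145 \right)}} - \frac{44742}{-25946} = \frac{10358}{86 + 1} - \frac{44742}{-25946} = \frac{10358}{87} - - \frac{22371}{12973} = 10358 \cdot \frac{1}{87} + \frac{22371}{12973} = \frac{10358}{87} + \frac{22371}{12973} = \frac{136320611}{1128651}$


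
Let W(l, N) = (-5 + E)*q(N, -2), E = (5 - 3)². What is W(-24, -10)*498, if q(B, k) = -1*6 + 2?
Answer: 1992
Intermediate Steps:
E = 4 (E = 2² = 4)
q(B, k) = -4 (q(B, k) = -6 + 2 = -4)
W(l, N) = 4 (W(l, N) = (-5 + 4)*(-4) = -1*(-4) = 4)
W(-24, -10)*498 = 4*498 = 1992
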